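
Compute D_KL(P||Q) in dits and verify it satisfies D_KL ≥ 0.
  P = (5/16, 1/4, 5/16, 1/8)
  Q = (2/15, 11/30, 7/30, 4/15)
0.0725 dits

KL divergence satisfies the Gibbs inequality: D_KL(P||Q) ≥ 0 for all distributions P, Q.

D_KL(P||Q) = Σ p(x) log(p(x)/q(x))
Term by term:
  x=0: 5/16 × log_10[(5/16)/(2/15)] = 0.1156
  x=1: 1/4 × log_10[(1/4)/(11/30)] = -0.0416
  x=2: 5/16 × log_10[(5/16)/(7/30)] = 0.0396
  x=3: 1/8 × log_10[(1/8)/(4/15)] = -0.0411
D_KL(P||Q) = 0.0725 dits

D_KL(P||Q) = 0.0725 ≥ 0 ✓

This non-negativity is a fundamental property: relative entropy cannot be negative because it measures how different Q is from P.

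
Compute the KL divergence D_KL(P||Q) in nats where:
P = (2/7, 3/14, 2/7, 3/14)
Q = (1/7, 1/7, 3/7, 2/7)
0.1074 nats

KL divergence: D_KL(P||Q) = Σ p(x) log(p(x)/q(x))

Computing term by term:
  x=0: 2/7 × log_e[(2/7)/(1/7)] = 2/7 × 0.6931 = 0.1980
  x=1: 3/14 × log_e[(3/14)/(1/7)] = 3/14 × 0.4055 = 0.0869
  x=2: 2/7 × log_e[(2/7)/(3/7)] = 2/7 × -0.4055 = -0.1158
  x=3: 3/14 × log_e[(3/14)/(2/7)] = 3/14 × -0.2877 = -0.0616

D_KL(P||Q) = 0.1074 nats

Note: KL divergence is always non-negative and equals 0 iff P = Q.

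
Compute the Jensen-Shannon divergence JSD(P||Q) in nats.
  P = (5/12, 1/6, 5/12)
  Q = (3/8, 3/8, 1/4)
0.0316 nats

Jensen-Shannon divergence is:
JSD(P||Q) = 0.5 × D_KL(P||M) + 0.5 × D_KL(Q||M)
where M = 0.5 × (P + Q) is the mixture distribution.

M = 0.5 × (5/12, 1/6, 5/12) + 0.5 × (3/8, 3/8, 1/4) = (0.395833, 0.270833, 1/3)

D_KL(P||M) = 0.0334 nats
D_KL(Q||M) = 0.0298 nats

JSD(P||Q) = 0.5 × 0.0334 + 0.5 × 0.0298 = 0.0316 nats

Unlike KL divergence, JSD is symmetric and bounded: 0 ≤ JSD ≤ log(2).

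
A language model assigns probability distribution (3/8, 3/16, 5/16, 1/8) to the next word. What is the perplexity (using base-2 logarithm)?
3.6880

Perplexity is 2^H (or exp(H) for natural log).

First, H = -Σ p log p = 1.8829 bits
Perplexity = 2^1.8829 = 3.6880

Interpretation: The model's uncertainty is equivalent to choosing uniformly among 3.7 options.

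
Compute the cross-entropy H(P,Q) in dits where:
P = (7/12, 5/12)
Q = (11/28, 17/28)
0.3270 dits

Cross-entropy: H(P,Q) = -Σ p(x) log q(x)

Alternatively: H(P,Q) = H(P) + D_KL(P||Q)
H(P) = 0.2950 dits
D_KL(P||Q) = 0.0320 dits

H(P,Q) = 0.2950 + 0.0320 = 0.3270 dits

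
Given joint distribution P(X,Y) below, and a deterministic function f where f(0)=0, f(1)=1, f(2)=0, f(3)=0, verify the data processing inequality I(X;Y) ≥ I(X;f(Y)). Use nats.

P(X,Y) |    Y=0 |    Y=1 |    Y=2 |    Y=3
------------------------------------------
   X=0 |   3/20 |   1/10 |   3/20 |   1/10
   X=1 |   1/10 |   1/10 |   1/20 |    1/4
I(X;Y) = 0.0644, I(X;f(Y)) = 0.0000, inequality holds: 0.0644 ≥ 0.0000

Data Processing Inequality: For any Markov chain X → Y → Z, we have I(X;Y) ≥ I(X;Z).

Here Z = f(Y) is a deterministic function of Y, forming X → Y → Z.

Original I(X;Y) = 0.0644 nats

After applying f:
P(X,Z) where Z=f(Y):
- P(X,Z=0) = P(X,Y=0) + P(X,Y=2) + P(X,Y=3)
- P(X,Z=1) = P(X,Y=1)

I(X;Z) = I(X;f(Y)) = 0.0000 nats

Verification: 0.0644 ≥ 0.0000 ✓

Information cannot be created by processing; the function f can only lose information about X.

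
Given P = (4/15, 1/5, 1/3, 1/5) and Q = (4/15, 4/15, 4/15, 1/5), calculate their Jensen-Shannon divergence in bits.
0.0061 bits

Jensen-Shannon divergence is:
JSD(P||Q) = 0.5 × D_KL(P||M) + 0.5 × D_KL(Q||M)
where M = 0.5 × (P + Q) is the mixture distribution.

M = 0.5 × (4/15, 1/5, 1/3, 1/5) + 0.5 × (4/15, 4/15, 4/15, 1/5) = (4/15, 7/30, 3/10, 1/5)

D_KL(P||M) = 0.0062 bits
D_KL(Q||M) = 0.0061 bits

JSD(P||Q) = 0.5 × 0.0062 + 0.5 × 0.0061 = 0.0061 bits

Unlike KL divergence, JSD is symmetric and bounded: 0 ≤ JSD ≤ log(2).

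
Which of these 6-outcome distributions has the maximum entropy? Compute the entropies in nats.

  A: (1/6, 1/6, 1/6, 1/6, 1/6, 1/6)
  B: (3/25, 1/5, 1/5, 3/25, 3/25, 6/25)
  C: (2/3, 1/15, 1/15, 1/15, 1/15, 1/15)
A

For a discrete distribution over n outcomes, entropy is maximized by the uniform distribution.

Computing entropies:
H(A) = 1.7918 nats
H(B) = 1.7496 nats
H(C) = 1.1730 nats

The uniform distribution (where all probabilities equal 1/6) achieves the maximum entropy of log_e(6) = 1.7918 nats.

Distribution A has the highest entropy.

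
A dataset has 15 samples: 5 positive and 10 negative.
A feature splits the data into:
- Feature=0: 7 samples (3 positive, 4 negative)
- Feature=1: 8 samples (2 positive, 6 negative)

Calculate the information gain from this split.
0.0258 bits

Information Gain = H(Y) - H(Y|Feature)

Before split:
P(positive) = 5/15 = 0.3333
H(Y) = 0.9183 bits

After split:
Feature=0: H = 0.9852 bits (weight = 7/15)
Feature=1: H = 0.8113 bits (weight = 8/15)
H(Y|Feature) = (7/15)×0.9852 + (8/15)×0.8113 = 0.8925 bits

Information Gain = 0.9183 - 0.8925 = 0.0258 bits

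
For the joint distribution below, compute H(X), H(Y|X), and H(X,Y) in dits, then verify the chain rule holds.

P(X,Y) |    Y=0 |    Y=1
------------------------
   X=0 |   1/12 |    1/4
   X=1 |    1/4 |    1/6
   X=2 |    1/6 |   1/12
H(X,Y) = 0.7403, H(X) = 0.4680, H(Y|X) = 0.2723 (all in dits)

Chain rule: H(X,Y) = H(X) + H(Y|X)

Left side — joint entropy directly:
H(X,Y) = -Σ p(x,y) log p(x,y) = 0.7403 dits

Right side — compute H(Y|X) from the conditional distributions:
P(X) = (1/3, 5/12, 1/4), so H(X) = 0.4680 dits
H(Y|X) = Σ_x P(X=x) · H(Y|X=x):
  P(Y|X=0) = (1/4, 3/4), H(Y|X=0) = 0.2442, weight P(X=0) = 1/3
  P(Y|X=1) = (3/5, 2/5), H(Y|X=1) = 0.2923, weight P(X=1) = 5/12
  P(Y|X=2) = (2/3, 1/3), H(Y|X=2) = 0.2764, weight P(X=2) = 1/4
H(Y|X) = 0.2723 dits

H(X) + H(Y|X) = 0.4680 + 0.2723 = 0.7403 dits

Both sides equal 0.7403 dits. ✓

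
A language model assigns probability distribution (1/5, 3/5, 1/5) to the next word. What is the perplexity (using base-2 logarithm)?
2.5864

Perplexity is 2^H (or exp(H) for natural log).

First, H = -Σ p log p = 1.3710 bits
Perplexity = 2^1.3710 = 2.5864

Interpretation: The model's uncertainty is equivalent to choosing uniformly among 2.6 options.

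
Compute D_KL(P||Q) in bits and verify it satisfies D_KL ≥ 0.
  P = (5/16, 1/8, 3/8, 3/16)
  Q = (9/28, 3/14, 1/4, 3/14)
0.0733 bits

KL divergence satisfies the Gibbs inequality: D_KL(P||Q) ≥ 0 for all distributions P, Q.

D_KL(P||Q) = Σ p(x) log(p(x)/q(x))
Term by term:
  x=0: 5/16 × log_2[(5/16)/(9/28)] = -0.0127
  x=1: 1/8 × log_2[(1/8)/(3/14)] = -0.0972
  x=2: 3/8 × log_2[(3/8)/(1/4)] = 0.2194
  x=3: 3/16 × log_2[(3/16)/(3/14)] = -0.0361
D_KL(P||Q) = 0.0733 bits

D_KL(P||Q) = 0.0733 ≥ 0 ✓

This non-negativity is a fundamental property: relative entropy cannot be negative because it measures how different Q is from P.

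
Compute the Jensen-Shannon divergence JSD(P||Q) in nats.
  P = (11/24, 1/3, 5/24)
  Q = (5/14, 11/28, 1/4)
0.0053 nats

Jensen-Shannon divergence is:
JSD(P||Q) = 0.5 × D_KL(P||M) + 0.5 × D_KL(Q||M)
where M = 0.5 × (P + Q) is the mixture distribution.

M = 0.5 × (11/24, 1/3, 5/24) + 0.5 × (5/14, 11/28, 1/4) = (0.407738, 0.363095, 0.229167)

D_KL(P||M) = 0.0052 nats
D_KL(Q||M) = 0.0054 nats

JSD(P||Q) = 0.5 × 0.0052 + 0.5 × 0.0054 = 0.0053 nats

Unlike KL divergence, JSD is symmetric and bounded: 0 ≤ JSD ≤ log(2).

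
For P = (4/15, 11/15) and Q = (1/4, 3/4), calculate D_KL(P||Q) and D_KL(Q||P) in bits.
D_KL(P||Q) = 0.0011, D_KL(Q||P) = 0.0010

KL divergence is not symmetric: D_KL(P||Q) ≠ D_KL(Q||P) in general.

D_KL(P||Q) = 0.0011 bits
D_KL(Q||P) = 0.0010 bits

No, they are not equal!

This asymmetry is why KL divergence is not a true distance metric.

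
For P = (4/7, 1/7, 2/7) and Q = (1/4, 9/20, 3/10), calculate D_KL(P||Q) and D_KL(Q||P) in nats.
D_KL(P||Q) = 0.2945, D_KL(Q||P) = 0.3243

KL divergence is not symmetric: D_KL(P||Q) ≠ D_KL(Q||P) in general.

D_KL(P||Q) = 0.2945 nats
D_KL(Q||P) = 0.3243 nats

No, they are not equal!

This asymmetry is why KL divergence is not a true distance metric.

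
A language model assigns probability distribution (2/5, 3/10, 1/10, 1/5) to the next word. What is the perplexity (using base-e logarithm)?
3.5961

Perplexity is e^H (or exp(H) for natural log).

First, H = -Σ p log p = 1.2799 nats
Perplexity = e^1.2799 = 3.5961

Interpretation: The model's uncertainty is equivalent to choosing uniformly among 3.6 options.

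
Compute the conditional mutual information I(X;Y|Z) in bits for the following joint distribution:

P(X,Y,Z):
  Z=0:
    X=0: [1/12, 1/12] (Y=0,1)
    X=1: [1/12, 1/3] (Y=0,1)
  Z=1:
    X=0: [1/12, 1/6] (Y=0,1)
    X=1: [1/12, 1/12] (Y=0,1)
0.0443 bits

Conditional mutual information: I(X;Y|Z) = H(X|Z) + H(Y|Z) - H(X,Y|Z)

H(Z) = 0.9799
H(X,Z) = 1.8879 → H(X|Z) = 0.9080
H(Y,Z) = 1.8879 → H(Y|Z) = 0.9080
H(X,Y,Z) = 2.7516 → H(X,Y|Z) = 1.7718

I(X;Y|Z) = 0.9080 + 0.9080 - 1.7718 = 0.0443 bits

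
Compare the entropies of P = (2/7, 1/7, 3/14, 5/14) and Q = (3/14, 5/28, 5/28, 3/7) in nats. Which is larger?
P

Computing entropies in nats:
H(P) = 1.3337
H(Q) = 1.3085

Distribution P has higher entropy.

Intuition: The distribution closer to uniform (more spread out) has higher entropy.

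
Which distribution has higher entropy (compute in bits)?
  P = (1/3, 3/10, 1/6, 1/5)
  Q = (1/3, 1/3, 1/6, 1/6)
P

Computing entropies in bits:
H(P) = 1.9446
H(Q) = 1.9183

Distribution P has higher entropy.

Intuition: The distribution closer to uniform (more spread out) has higher entropy.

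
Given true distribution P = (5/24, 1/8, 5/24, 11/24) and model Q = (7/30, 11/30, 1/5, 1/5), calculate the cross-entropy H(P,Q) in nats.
1.5016 nats

Cross-entropy: H(P,Q) = -Σ p(x) log q(x)

Alternatively: H(P,Q) = H(P) + D_KL(P||Q)
H(P) = 1.2711 nats
D_KL(P||Q) = 0.2305 nats

H(P,Q) = 1.2711 + 0.2305 = 1.5016 nats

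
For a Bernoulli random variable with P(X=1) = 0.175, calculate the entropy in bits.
0.6690 bits

The binary entropy function is:
H(p) = -p log(p) - (1-p) log(1-p)

H(0.175) = -0.175 × log_2(0.175) - 0.825 × log_2(0.825)
H(0.175) = 0.6690 bits

Note: Binary entropy is maximized at p=0.5 (H=1 bit) and minimized at p=0 or p=1 (H=0).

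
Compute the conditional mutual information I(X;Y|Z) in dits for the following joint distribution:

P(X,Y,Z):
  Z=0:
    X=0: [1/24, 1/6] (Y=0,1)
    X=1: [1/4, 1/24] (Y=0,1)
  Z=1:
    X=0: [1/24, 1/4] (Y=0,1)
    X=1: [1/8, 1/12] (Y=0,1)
0.0756 dits

Conditional mutual information: I(X;Y|Z) = H(X|Z) + H(Y|Z) - H(X,Y|Z)

H(Z) = 0.3010
H(X,Z) = 0.5960 → H(X|Z) = 0.2950
H(Y,Z) = 0.5867 → H(Y|Z) = 0.2857
H(X,Y,Z) = 0.8061 → H(X,Y|Z) = 0.5050

I(X;Y|Z) = 0.2950 + 0.2857 - 0.5050 = 0.0756 dits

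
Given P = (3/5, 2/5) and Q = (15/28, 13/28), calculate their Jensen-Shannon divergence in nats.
0.0021 nats

Jensen-Shannon divergence is:
JSD(P||Q) = 0.5 × D_KL(P||M) + 0.5 × D_KL(Q||M)
where M = 0.5 × (P + Q) is the mixture distribution.

M = 0.5 × (3/5, 2/5) + 0.5 × (15/28, 13/28) = (0.567857, 0.432143)

D_KL(P||M) = 0.0021 nats
D_KL(Q||M) = 0.0021 nats

JSD(P||Q) = 0.5 × 0.0021 + 0.5 × 0.0021 = 0.0021 nats

Unlike KL divergence, JSD is symmetric and bounded: 0 ≤ JSD ≤ log(2).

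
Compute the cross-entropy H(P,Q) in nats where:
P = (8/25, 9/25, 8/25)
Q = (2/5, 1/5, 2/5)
1.1658 nats

Cross-entropy: H(P,Q) = -Σ p(x) log q(x)

Alternatively: H(P,Q) = H(P) + D_KL(P||Q)
H(P) = 1.0970 nats
D_KL(P||Q) = 0.0688 nats

H(P,Q) = 1.0970 + 0.0688 = 1.1658 nats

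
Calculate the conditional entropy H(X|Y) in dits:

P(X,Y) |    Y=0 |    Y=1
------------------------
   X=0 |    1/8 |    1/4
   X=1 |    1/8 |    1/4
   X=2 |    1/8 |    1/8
0.4653 dits

Using the chain rule: H(X|Y) = H(X,Y) - H(Y)

First, compute H(X,Y) = 0.7526 dits

Marginal P(Y) = (3/8, 5/8)
H(Y) = 0.2873 dits

H(X|Y) = H(X,Y) - H(Y) = 0.7526 - 0.2873 = 0.4653 dits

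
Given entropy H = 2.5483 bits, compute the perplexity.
5.8494

Perplexity is 2^H (or exp(H) for natural log).

H = 2.5483 bits
Perplexity = 2^2.5483 = 5.8494

Interpretation: The model's uncertainty is equivalent to choosing uniformly among 5.8 options.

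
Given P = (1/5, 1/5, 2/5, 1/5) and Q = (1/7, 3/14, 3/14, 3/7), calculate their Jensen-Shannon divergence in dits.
0.0165 dits

Jensen-Shannon divergence is:
JSD(P||Q) = 0.5 × D_KL(P||M) + 0.5 × D_KL(Q||M)
where M = 0.5 × (P + Q) is the mixture distribution.

M = 0.5 × (1/5, 1/5, 2/5, 1/5) + 0.5 × (1/7, 3/14, 3/14, 3/7) = (6/35, 0.207143, 0.307143, 11/35)

D_KL(P||M) = 0.0170 dits
D_KL(Q||M) = 0.0161 dits

JSD(P||Q) = 0.5 × 0.0170 + 0.5 × 0.0161 = 0.0165 dits

Unlike KL divergence, JSD is symmetric and bounded: 0 ≤ JSD ≤ log(2).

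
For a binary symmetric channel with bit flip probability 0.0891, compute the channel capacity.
0.5665 bits

For a binary symmetric channel (BSC) with error probability p:
Capacity C = 1 - H(p) bits per symbol

where H(p) = -p log₂(p) - (1-p) log₂(1-p) is the binary entropy function.

H(0.0891) = 0.4335 bits
C = 1 - 0.4335 = 0.5665 bits per symbol

This means we can reliably transmit up to 0.5665 bits of information per channel use.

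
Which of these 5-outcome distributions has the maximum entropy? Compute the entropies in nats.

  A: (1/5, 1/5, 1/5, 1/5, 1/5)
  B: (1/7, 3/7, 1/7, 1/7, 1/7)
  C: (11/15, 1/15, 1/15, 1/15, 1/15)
A

For a discrete distribution over n outcomes, entropy is maximized by the uniform distribution.

Computing entropies:
H(A) = 1.6094 nats
H(B) = 1.4751 nats
H(C) = 0.9496 nats

The uniform distribution (where all probabilities equal 1/5) achieves the maximum entropy of log_e(5) = 1.6094 nats.

Distribution A has the highest entropy.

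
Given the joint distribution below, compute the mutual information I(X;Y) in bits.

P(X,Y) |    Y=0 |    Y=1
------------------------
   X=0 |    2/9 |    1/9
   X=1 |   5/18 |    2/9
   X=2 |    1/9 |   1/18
0.0094 bits

Mutual information: I(X;Y) = H(X) + H(Y) - H(X,Y)

Marginals:
P(X) = (1/3, 1/2, 1/6), H(X) = 1.4591 bits
P(Y) = (11/18, 7/18), H(Y) = 0.9641 bits

Joint entropy: H(X,Y) = 2.4138 bits

I(X;Y) = 1.4591 + 0.9641 - 2.4138 = 0.0094 bits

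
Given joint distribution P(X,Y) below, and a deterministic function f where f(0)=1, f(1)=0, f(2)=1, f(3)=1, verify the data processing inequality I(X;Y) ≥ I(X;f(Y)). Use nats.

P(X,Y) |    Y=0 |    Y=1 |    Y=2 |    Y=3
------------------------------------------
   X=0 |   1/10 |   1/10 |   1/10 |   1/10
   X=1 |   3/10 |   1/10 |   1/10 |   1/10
I(X;Y) = 0.0322, I(X;f(Y)) = 0.0051, inequality holds: 0.0322 ≥ 0.0051

Data Processing Inequality: For any Markov chain X → Y → Z, we have I(X;Y) ≥ I(X;Z).

Here Z = f(Y) is a deterministic function of Y, forming X → Y → Z.

Original I(X;Y) = 0.0322 nats

After applying f:
P(X,Z) where Z=f(Y):
- P(X,Z=0) = P(X,Y=1)
- P(X,Z=1) = P(X,Y=0) + P(X,Y=2) + P(X,Y=3)

I(X;Z) = I(X;f(Y)) = 0.0051 nats

Verification: 0.0322 ≥ 0.0051 ✓

Information cannot be created by processing; the function f can only lose information about X.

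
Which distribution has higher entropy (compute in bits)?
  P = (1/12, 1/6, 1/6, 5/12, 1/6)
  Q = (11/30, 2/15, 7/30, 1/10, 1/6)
Q

Computing entropies in bits:
H(P) = 2.1175
H(Q) = 2.1712

Distribution Q has higher entropy.

Intuition: The distribution closer to uniform (more spread out) has higher entropy.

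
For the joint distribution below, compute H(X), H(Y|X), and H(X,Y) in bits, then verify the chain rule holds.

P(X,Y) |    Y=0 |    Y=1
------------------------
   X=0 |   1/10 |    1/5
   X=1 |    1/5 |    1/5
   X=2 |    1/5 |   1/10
H(X,Y) = 2.5219, H(X) = 1.5710, H(Y|X) = 0.9510 (all in bits)

Chain rule: H(X,Y) = H(X) + H(Y|X)

Left side — joint entropy directly:
H(X,Y) = -Σ p(x,y) log p(x,y) = 2.5219 bits

Right side — compute H(Y|X) from the conditional distributions:
P(X) = (3/10, 2/5, 3/10), so H(X) = 1.5710 bits
H(Y|X) = Σ_x P(X=x) · H(Y|X=x):
  P(Y|X=0) = (1/3, 2/3), H(Y|X=0) = 0.9183, weight P(X=0) = 3/10
  P(Y|X=1) = (1/2, 1/2), H(Y|X=1) = 1.0000, weight P(X=1) = 2/5
  P(Y|X=2) = (2/3, 1/3), H(Y|X=2) = 0.9183, weight P(X=2) = 3/10
H(Y|X) = 0.9510 bits

H(X) + H(Y|X) = 1.5710 + 0.9510 = 2.5219 bits

Both sides equal 2.5219 bits. ✓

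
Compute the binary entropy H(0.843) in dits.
0.1888 dits

The binary entropy function is:
H(p) = -p log(p) - (1-p) log(1-p)

H(0.843) = -0.843 × log_10(0.843) - 0.157 × log_10(0.157)
H(0.843) = 0.1888 dits

Note: Binary entropy is maximized at p=0.5 (H=1 bit) and minimized at p=0 or p=1 (H=0).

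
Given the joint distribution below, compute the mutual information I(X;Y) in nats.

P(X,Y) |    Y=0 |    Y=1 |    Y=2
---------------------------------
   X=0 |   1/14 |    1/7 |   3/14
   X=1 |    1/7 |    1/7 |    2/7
0.0070 nats

Mutual information: I(X;Y) = H(X) + H(Y) - H(X,Y)

Marginals:
P(X) = (3/7, 4/7), H(X) = 0.6829 nats
P(Y) = (3/14, 2/7, 1/2), H(Y) = 1.0346 nats

Joint entropy: H(X,Y) = 1.7105 nats

I(X;Y) = 0.6829 + 1.0346 - 1.7105 = 0.0070 nats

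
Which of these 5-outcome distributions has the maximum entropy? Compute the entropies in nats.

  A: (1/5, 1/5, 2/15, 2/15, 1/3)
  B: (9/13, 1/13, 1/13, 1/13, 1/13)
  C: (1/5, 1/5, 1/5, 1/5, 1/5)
C

For a discrete distribution over n outcomes, entropy is maximized by the uniform distribution.

Computing entropies:
H(A) = 1.5473 nats
H(B) = 1.0438 nats
H(C) = 1.6094 nats

The uniform distribution (where all probabilities equal 1/5) achieves the maximum entropy of log_e(5) = 1.6094 nats.

Distribution C has the highest entropy.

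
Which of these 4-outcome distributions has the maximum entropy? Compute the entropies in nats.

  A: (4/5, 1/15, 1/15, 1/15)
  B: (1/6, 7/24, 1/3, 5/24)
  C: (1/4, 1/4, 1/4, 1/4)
C

For a discrete distribution over n outcomes, entropy is maximized by the uniform distribution.

Computing entropies:
H(A) = 0.7201 nats
H(B) = 1.3510 nats
H(C) = 1.3863 nats

The uniform distribution (where all probabilities equal 1/4) achieves the maximum entropy of log_e(4) = 1.3863 nats.

Distribution C has the highest entropy.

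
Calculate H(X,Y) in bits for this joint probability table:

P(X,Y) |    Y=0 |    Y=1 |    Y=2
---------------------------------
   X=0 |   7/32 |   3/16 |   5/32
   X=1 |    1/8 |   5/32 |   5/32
2.5628 bits

Joint entropy is H(X,Y) = -Σ_{x,y} p(x,y) log p(x,y).

Summing over all non-zero entries:
H(X,Y) = -[7/32·log_2(7/32) + 3/16·log_2(3/16) + 5/32·log_2(5/32) + 1/8·log_2(1/8) + 5/32·log_2(5/32) + 5/32·log_2(5/32)]
H(X,Y) = 2.5628 bits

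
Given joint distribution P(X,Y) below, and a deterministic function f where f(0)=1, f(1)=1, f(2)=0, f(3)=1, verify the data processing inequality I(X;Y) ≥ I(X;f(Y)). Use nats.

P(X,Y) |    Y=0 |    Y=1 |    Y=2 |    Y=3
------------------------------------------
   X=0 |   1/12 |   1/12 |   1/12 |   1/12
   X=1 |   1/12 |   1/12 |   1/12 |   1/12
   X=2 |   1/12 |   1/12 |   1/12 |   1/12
I(X;Y) = 0.0000, I(X;f(Y)) = 0.0000, inequality holds: 0.0000 ≥ 0.0000

Data Processing Inequality: For any Markov chain X → Y → Z, we have I(X;Y) ≥ I(X;Z).

Here Z = f(Y) is a deterministic function of Y, forming X → Y → Z.

Original I(X;Y) = 0.0000 nats

After applying f:
P(X,Z) where Z=f(Y):
- P(X,Z=0) = P(X,Y=2)
- P(X,Z=1) = P(X,Y=0) + P(X,Y=1) + P(X,Y=3)

I(X;Z) = I(X;f(Y)) = 0.0000 nats

Verification: 0.0000 ≥ 0.0000 ✓

Information cannot be created by processing; the function f can only lose information about X.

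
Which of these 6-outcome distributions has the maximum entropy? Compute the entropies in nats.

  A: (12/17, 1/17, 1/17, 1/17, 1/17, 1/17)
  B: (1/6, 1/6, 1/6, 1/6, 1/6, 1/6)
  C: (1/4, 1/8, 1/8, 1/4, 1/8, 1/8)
B

For a discrete distribution over n outcomes, entropy is maximized by the uniform distribution.

Computing entropies:
H(A) = 1.0792 nats
H(B) = 1.7918 nats
H(C) = 1.7329 nats

The uniform distribution (where all probabilities equal 1/6) achieves the maximum entropy of log_e(6) = 1.7918 nats.

Distribution B has the highest entropy.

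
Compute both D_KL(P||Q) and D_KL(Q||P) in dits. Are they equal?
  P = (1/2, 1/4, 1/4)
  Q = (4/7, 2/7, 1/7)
D_KL(P||Q) = 0.0173, D_KL(Q||P) = 0.0150

KL divergence is not symmetric: D_KL(P||Q) ≠ D_KL(Q||P) in general.

D_KL(P||Q) = 0.0173 dits
D_KL(Q||P) = 0.0150 dits

No, they are not equal!

This asymmetry is why KL divergence is not a true distance metric.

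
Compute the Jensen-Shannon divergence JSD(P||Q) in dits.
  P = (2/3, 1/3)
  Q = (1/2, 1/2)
0.0062 dits

Jensen-Shannon divergence is:
JSD(P||Q) = 0.5 × D_KL(P||M) + 0.5 × D_KL(Q||M)
where M = 0.5 × (P + Q) is the mixture distribution.

M = 0.5 × (2/3, 1/3) + 0.5 × (1/2, 1/2) = (7/12, 5/12)

D_KL(P||M) = 0.0064 dits
D_KL(Q||M) = 0.0061 dits

JSD(P||Q) = 0.5 × 0.0064 + 0.5 × 0.0061 = 0.0062 dits

Unlike KL divergence, JSD is symmetric and bounded: 0 ≤ JSD ≤ log(2).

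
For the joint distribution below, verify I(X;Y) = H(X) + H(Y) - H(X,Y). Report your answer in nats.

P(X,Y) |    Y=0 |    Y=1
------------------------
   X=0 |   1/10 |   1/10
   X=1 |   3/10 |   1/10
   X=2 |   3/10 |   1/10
I(X;Y) = 0.0224 nats

Mutual information has multiple equivalent forms:
- I(X;Y) = H(X) - H(X|Y)
- I(X;Y) = H(Y) - H(Y|X)
- I(X;Y) = H(X) + H(Y) - H(X,Y)

Computing all quantities:
H(X) = 1.0549, H(Y) = 0.6109, H(X,Y) = 1.6434
H(X|Y) = 1.0326, H(Y|X) = 0.5885

Verification:
H(X) - H(X|Y) = 1.0549 - 1.0326 = 0.0224
H(Y) - H(Y|X) = 0.6109 - 0.5885 = 0.0224
H(X) + H(Y) - H(X,Y) = 1.0549 + 0.6109 - 1.6434 = 0.0224

All forms give I(X;Y) = 0.0224 nats. ✓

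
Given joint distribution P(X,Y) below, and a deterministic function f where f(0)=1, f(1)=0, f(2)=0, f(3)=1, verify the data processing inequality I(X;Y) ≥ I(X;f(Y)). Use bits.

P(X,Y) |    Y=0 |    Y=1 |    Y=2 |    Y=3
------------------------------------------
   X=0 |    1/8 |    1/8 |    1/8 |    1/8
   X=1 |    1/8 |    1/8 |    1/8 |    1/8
I(X;Y) = 0.0000, I(X;f(Y)) = 0.0000, inequality holds: 0.0000 ≥ 0.0000

Data Processing Inequality: For any Markov chain X → Y → Z, we have I(X;Y) ≥ I(X;Z).

Here Z = f(Y) is a deterministic function of Y, forming X → Y → Z.

Original I(X;Y) = 0.0000 bits

After applying f:
P(X,Z) where Z=f(Y):
- P(X,Z=0) = P(X,Y=1) + P(X,Y=2)
- P(X,Z=1) = P(X,Y=0) + P(X,Y=3)

I(X;Z) = I(X;f(Y)) = 0.0000 bits

Verification: 0.0000 ≥ 0.0000 ✓

Information cannot be created by processing; the function f can only lose information about X.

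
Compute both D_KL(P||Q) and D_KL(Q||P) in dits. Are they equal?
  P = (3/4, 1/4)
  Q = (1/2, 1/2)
D_KL(P||Q) = 0.0568, D_KL(Q||P) = 0.0625

KL divergence is not symmetric: D_KL(P||Q) ≠ D_KL(Q||P) in general.

D_KL(P||Q) = 0.0568 dits
D_KL(Q||P) = 0.0625 dits

No, they are not equal!

This asymmetry is why KL divergence is not a true distance metric.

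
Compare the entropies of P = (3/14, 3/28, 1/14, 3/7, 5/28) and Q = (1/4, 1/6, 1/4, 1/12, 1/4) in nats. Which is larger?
Q

Computing entropies in nats:
H(P) = 1.4287
H(Q) = 1.5454

Distribution Q has higher entropy.

Intuition: The distribution closer to uniform (more spread out) has higher entropy.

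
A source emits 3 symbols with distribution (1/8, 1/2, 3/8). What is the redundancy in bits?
0.1793 bits

Redundancy measures how far a source is from maximum entropy:
R = H_max - H(X)

Maximum entropy for 3 symbols: H_max = log_2(3) = 1.5850 bits
Actual entropy: H(X) = 1.4056 bits
Redundancy: R = 1.5850 - 1.4056 = 0.1793 bits

This redundancy represents potential for compression: the source could be compressed by 0.1793 bits per symbol.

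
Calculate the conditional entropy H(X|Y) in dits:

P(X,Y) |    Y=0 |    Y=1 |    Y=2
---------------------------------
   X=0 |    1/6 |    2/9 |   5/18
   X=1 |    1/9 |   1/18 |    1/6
0.2693 dits

Using the chain rule: H(X|Y) = H(X,Y) - H(Y)

First, compute H(X,Y) = 0.7348 dits

Marginal P(Y) = (5/18, 5/18, 4/9)
H(Y) = 0.4656 dits

H(X|Y) = H(X,Y) - H(Y) = 0.7348 - 0.4656 = 0.2693 dits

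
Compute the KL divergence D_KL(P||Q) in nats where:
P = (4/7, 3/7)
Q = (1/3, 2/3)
0.1186 nats

KL divergence: D_KL(P||Q) = Σ p(x) log(p(x)/q(x))

Computing term by term:
  x=0: 4/7 × log_e[(4/7)/(1/3)] = 4/7 × 0.5390 = 0.3080
  x=1: 3/7 × log_e[(3/7)/(2/3)] = 3/7 × -0.4418 = -0.1894

D_KL(P||Q) = 0.1186 nats

Note: KL divergence is always non-negative and equals 0 iff P = Q.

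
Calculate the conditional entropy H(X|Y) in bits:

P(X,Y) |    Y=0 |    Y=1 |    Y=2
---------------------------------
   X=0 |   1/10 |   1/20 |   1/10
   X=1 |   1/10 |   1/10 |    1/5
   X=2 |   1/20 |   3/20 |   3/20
1.5069 bits

Using the chain rule: H(X|Y) = H(X,Y) - H(Y)

First, compute H(X,Y) = 3.0464 bits

Marginal P(Y) = (1/4, 3/10, 9/20)
H(Y) = 1.5395 bits

H(X|Y) = H(X,Y) - H(Y) = 3.0464 - 1.5395 = 1.5069 bits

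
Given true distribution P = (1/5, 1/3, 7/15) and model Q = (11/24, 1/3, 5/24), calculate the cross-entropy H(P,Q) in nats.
1.2543 nats

Cross-entropy: H(P,Q) = -Σ p(x) log q(x)

Alternatively: H(P,Q) = H(P) + D_KL(P||Q)
H(P) = 1.0438 nats
D_KL(P||Q) = 0.2105 nats

H(P,Q) = 1.0438 + 0.2105 = 1.2543 nats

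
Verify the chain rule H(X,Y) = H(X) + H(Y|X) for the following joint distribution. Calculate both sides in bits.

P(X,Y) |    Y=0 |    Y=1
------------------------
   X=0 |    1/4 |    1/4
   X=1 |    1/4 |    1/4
H(X,Y) = 2.0000, H(X) = 1.0000, H(Y|X) = 1.0000 (all in bits)

Chain rule: H(X,Y) = H(X) + H(Y|X)

Left side — joint entropy directly:
H(X,Y) = -Σ p(x,y) log p(x,y) = 2.0000 bits

Right side — compute H(Y|X) from the conditional distributions:
P(X) = (1/2, 1/2), so H(X) = 1.0000 bits
H(Y|X) = Σ_x P(X=x) · H(Y|X=x):
  P(Y|X=0) = (1/2, 1/2), H(Y|X=0) = 1.0000, weight P(X=0) = 1/2
  P(Y|X=1) = (1/2, 1/2), H(Y|X=1) = 1.0000, weight P(X=1) = 1/2
H(Y|X) = 1.0000 bits

H(X) + H(Y|X) = 1.0000 + 1.0000 = 2.0000 bits

Both sides equal 2.0000 bits. ✓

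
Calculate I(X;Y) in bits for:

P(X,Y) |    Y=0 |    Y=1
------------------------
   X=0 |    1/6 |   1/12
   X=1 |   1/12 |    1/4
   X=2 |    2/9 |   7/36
0.0824 bits

Mutual information: I(X;Y) = H(X) + H(Y) - H(X,Y)

Marginals:
P(X) = (1/4, 1/3, 5/12), H(X) = 1.5546 bits
P(Y) = (17/36, 19/36), H(Y) = 0.9978 bits

Joint entropy: H(X,Y) = 2.4699 bits

I(X;Y) = 1.5546 + 0.9978 - 2.4699 = 0.0824 bits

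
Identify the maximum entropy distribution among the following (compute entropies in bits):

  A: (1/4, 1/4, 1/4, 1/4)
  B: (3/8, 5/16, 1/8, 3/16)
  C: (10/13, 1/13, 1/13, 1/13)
A

For a discrete distribution over n outcomes, entropy is maximized by the uniform distribution.

Computing entropies:
H(A) = 2.0000 bits
H(B) = 1.8829 bits
H(C) = 1.1451 bits

The uniform distribution (where all probabilities equal 1/4) achieves the maximum entropy of log_2(4) = 2.0000 bits.

Distribution A has the highest entropy.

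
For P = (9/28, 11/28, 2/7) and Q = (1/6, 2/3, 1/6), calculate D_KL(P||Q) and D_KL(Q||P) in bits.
D_KL(P||Q) = 0.2270, D_KL(Q||P) = 0.2211

KL divergence is not symmetric: D_KL(P||Q) ≠ D_KL(Q||P) in general.

D_KL(P||Q) = 0.2270 bits
D_KL(Q||P) = 0.2211 bits

No, they are not equal!

This asymmetry is why KL divergence is not a true distance metric.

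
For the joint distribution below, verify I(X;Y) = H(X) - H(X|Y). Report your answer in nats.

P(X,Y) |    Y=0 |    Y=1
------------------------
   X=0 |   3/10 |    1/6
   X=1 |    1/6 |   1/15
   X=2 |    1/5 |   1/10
I(X;Y) = 0.0018 nats

Mutual information has multiple equivalent forms:
- I(X;Y) = H(X) - H(X|Y)
- I(X;Y) = H(Y) - H(Y|X)
- I(X;Y) = H(X) + H(Y) - H(X,Y)

Computing all quantities:
H(X) = 1.0564, H(Y) = 0.6365, H(X,Y) = 1.6911
H(X|Y) = 1.0546, H(Y|X) = 0.6347

Verification:
H(X) - H(X|Y) = 1.0564 - 1.0546 = 0.0018
H(Y) - H(Y|X) = 0.6365 - 0.6347 = 0.0018
H(X) + H(Y) - H(X,Y) = 1.0564 + 0.6365 - 1.6911 = 0.0018

All forms give I(X;Y) = 0.0018 nats. ✓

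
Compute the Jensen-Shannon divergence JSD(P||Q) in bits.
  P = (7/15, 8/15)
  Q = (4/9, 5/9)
0.0004 bits

Jensen-Shannon divergence is:
JSD(P||Q) = 0.5 × D_KL(P||M) + 0.5 × D_KL(Q||M)
where M = 0.5 × (P + Q) is the mixture distribution.

M = 0.5 × (7/15, 8/15) + 0.5 × (4/9, 5/9) = (0.455556, 0.544444)

D_KL(P||M) = 0.0004 bits
D_KL(Q||M) = 0.0004 bits

JSD(P||Q) = 0.5 × 0.0004 + 0.5 × 0.0004 = 0.0004 bits

Unlike KL divergence, JSD is symmetric and bounded: 0 ≤ JSD ≤ log(2).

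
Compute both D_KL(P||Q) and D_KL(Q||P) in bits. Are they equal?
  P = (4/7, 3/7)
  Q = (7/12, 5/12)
D_KL(P||Q) = 0.0004, D_KL(Q||P) = 0.0004

KL divergence is not symmetric: D_KL(P||Q) ≠ D_KL(Q||P) in general.

D_KL(P||Q) = 0.0004 bits
D_KL(Q||P) = 0.0004 bits

In this case they happen to be equal (to 4 decimal places).

This asymmetry is why KL divergence is not a true distance metric.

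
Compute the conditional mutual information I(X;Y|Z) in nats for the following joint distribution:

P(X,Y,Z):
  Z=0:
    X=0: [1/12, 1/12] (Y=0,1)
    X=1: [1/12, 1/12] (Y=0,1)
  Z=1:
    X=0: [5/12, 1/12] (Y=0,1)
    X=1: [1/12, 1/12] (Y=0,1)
0.0341 nats

Conditional mutual information: I(X;Y|Z) = H(X|Z) + H(Y|Z) - H(X,Y|Z)

H(Z) = 0.6365
H(X,Z) = 1.2425 → H(X|Z) = 0.6059
H(Y,Z) = 1.2425 → H(Y|Z) = 0.6059
H(X,Y,Z) = 1.8143 → H(X,Y|Z) = 1.1778

I(X;Y|Z) = 0.6059 + 0.6059 - 1.1778 = 0.0341 nats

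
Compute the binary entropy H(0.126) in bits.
0.5464 bits

The binary entropy function is:
H(p) = -p log(p) - (1-p) log(1-p)

H(0.126) = -0.126 × log_2(0.126) - 0.874 × log_2(0.874)
H(0.126) = 0.5464 bits

Note: Binary entropy is maximized at p=0.5 (H=1 bit) and minimized at p=0 or p=1 (H=0).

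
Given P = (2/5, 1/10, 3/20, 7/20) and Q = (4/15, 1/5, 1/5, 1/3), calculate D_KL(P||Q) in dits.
0.0290 dits

KL divergence: D_KL(P||Q) = Σ p(x) log(p(x)/q(x))

Computing term by term:
  x=0: 2/5 × log_10[(2/5)/(4/15)] = 2/5 × 0.1761 = 0.0704
  x=1: 1/10 × log_10[(1/10)/(1/5)] = 1/10 × -0.3010 = -0.0301
  x=2: 3/20 × log_10[(3/20)/(1/5)] = 3/20 × -0.1249 = -0.0187
  x=3: 7/20 × log_10[(7/20)/(1/3)] = 7/20 × 0.0212 = 0.0074

D_KL(P||Q) = 0.0290 dits

Note: KL divergence is always non-negative and equals 0 iff P = Q.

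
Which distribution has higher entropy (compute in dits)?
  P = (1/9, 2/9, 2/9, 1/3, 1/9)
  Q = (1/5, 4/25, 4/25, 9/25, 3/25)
Q

Computing entropies in dits:
H(P) = 0.6614
H(Q) = 0.6647

Distribution Q has higher entropy.

Intuition: The distribution closer to uniform (more spread out) has higher entropy.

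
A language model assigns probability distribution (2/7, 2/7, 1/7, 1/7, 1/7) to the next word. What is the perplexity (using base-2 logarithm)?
4.7107

Perplexity is 2^H (or exp(H) for natural log).

First, H = -Σ p log p = 2.2359 bits
Perplexity = 2^2.2359 = 4.7107

Interpretation: The model's uncertainty is equivalent to choosing uniformly among 4.7 options.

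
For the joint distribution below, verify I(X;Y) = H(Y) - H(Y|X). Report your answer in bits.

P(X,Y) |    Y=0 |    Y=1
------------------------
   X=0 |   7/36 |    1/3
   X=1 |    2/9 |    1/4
I(X;Y) = 0.0077 bits

Mutual information has multiple equivalent forms:
- I(X;Y) = H(X) - H(X|Y)
- I(X;Y) = H(Y) - H(Y|X)
- I(X;Y) = H(X) + H(Y) - H(X,Y)

Computing all quantities:
H(X) = 0.9978, H(Y) = 0.9799, H(X,Y) = 1.9699
H(X|Y) = 0.9900, H(Y|X) = 0.9721

Verification:
H(X) - H(X|Y) = 0.9978 - 0.9900 = 0.0077
H(Y) - H(Y|X) = 0.9799 - 0.9721 = 0.0077
H(X) + H(Y) - H(X,Y) = 0.9978 + 0.9799 - 1.9699 = 0.0077

All forms give I(X;Y) = 0.0077 bits. ✓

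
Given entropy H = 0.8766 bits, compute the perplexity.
1.8360

Perplexity is 2^H (or exp(H) for natural log).

H = 0.8766 bits
Perplexity = 2^0.8766 = 1.8360

Interpretation: The model's uncertainty is equivalent to choosing uniformly among 1.8 options.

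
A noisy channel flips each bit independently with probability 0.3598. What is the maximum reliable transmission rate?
0.0575 bits

For a binary symmetric channel (BSC) with error probability p:
Capacity C = 1 - H(p) bits per symbol

where H(p) = -p log₂(p) - (1-p) log₂(1-p) is the binary entropy function.

H(0.3598) = 0.9425 bits
C = 1 - 0.9425 = 0.0575 bits per symbol

This means we can reliably transmit up to 0.0575 bits of information per channel use.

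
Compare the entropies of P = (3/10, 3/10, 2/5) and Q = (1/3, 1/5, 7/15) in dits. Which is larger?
P

Computing entropies in dits:
H(P) = 0.4729
H(Q) = 0.4533

Distribution P has higher entropy.

Intuition: The distribution closer to uniform (more spread out) has higher entropy.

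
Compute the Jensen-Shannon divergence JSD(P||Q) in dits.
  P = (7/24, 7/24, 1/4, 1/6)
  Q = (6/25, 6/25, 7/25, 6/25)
0.0027 dits

Jensen-Shannon divergence is:
JSD(P||Q) = 0.5 × D_KL(P||M) + 0.5 × D_KL(Q||M)
where M = 0.5 × (P + Q) is the mixture distribution.

M = 0.5 × (7/24, 7/24, 1/4, 1/6) + 0.5 × (6/25, 6/25, 7/25, 6/25) = (0.265833, 0.265833, 0.265, 0.203333)

D_KL(P||M) = 0.0028 dits
D_KL(Q||M) = 0.0027 dits

JSD(P||Q) = 0.5 × 0.0028 + 0.5 × 0.0027 = 0.0027 dits

Unlike KL divergence, JSD is symmetric and bounded: 0 ≤ JSD ≤ log(2).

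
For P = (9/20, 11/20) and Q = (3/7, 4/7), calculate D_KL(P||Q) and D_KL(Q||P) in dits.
D_KL(P||Q) = 0.0004, D_KL(Q||P) = 0.0004

KL divergence is not symmetric: D_KL(P||Q) ≠ D_KL(Q||P) in general.

D_KL(P||Q) = 0.0004 dits
D_KL(Q||P) = 0.0004 dits

In this case they happen to be equal (to 4 decimal places).

This asymmetry is why KL divergence is not a true distance metric.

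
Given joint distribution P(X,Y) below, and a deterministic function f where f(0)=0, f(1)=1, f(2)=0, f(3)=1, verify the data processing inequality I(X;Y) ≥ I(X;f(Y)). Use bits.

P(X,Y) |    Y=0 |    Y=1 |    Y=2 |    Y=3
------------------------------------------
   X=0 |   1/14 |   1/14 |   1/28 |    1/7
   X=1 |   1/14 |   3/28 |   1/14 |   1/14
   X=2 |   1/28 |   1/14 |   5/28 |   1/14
I(X;Y) = 0.1226, I(X;f(Y)) = 0.0358, inequality holds: 0.1226 ≥ 0.0358

Data Processing Inequality: For any Markov chain X → Y → Z, we have I(X;Y) ≥ I(X;Z).

Here Z = f(Y) is a deterministic function of Y, forming X → Y → Z.

Original I(X;Y) = 0.1226 bits

After applying f:
P(X,Z) where Z=f(Y):
- P(X,Z=0) = P(X,Y=0) + P(X,Y=2)
- P(X,Z=1) = P(X,Y=1) + P(X,Y=3)

I(X;Z) = I(X;f(Y)) = 0.0358 bits

Verification: 0.1226 ≥ 0.0358 ✓

Information cannot be created by processing; the function f can only lose information about X.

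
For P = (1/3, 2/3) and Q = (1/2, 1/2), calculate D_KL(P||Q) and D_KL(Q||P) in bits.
D_KL(P||Q) = 0.0817, D_KL(Q||P) = 0.0850

KL divergence is not symmetric: D_KL(P||Q) ≠ D_KL(Q||P) in general.

D_KL(P||Q) = 0.0817 bits
D_KL(Q||P) = 0.0850 bits

No, they are not equal!

This asymmetry is why KL divergence is not a true distance metric.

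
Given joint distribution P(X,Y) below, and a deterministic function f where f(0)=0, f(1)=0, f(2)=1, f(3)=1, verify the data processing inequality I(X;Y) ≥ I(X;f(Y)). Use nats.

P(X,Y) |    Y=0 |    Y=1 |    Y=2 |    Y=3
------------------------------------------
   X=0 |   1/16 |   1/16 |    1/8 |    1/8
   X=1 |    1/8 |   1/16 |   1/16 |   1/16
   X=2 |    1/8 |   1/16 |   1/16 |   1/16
I(X;Y) = 0.0393, I(X;f(Y)) = 0.0338, inequality holds: 0.0393 ≥ 0.0338

Data Processing Inequality: For any Markov chain X → Y → Z, we have I(X;Y) ≥ I(X;Z).

Here Z = f(Y) is a deterministic function of Y, forming X → Y → Z.

Original I(X;Y) = 0.0393 nats

After applying f:
P(X,Z) where Z=f(Y):
- P(X,Z=0) = P(X,Y=0) + P(X,Y=1)
- P(X,Z=1) = P(X,Y=2) + P(X,Y=3)

I(X;Z) = I(X;f(Y)) = 0.0338 nats

Verification: 0.0393 ≥ 0.0338 ✓

Information cannot be created by processing; the function f can only lose information about X.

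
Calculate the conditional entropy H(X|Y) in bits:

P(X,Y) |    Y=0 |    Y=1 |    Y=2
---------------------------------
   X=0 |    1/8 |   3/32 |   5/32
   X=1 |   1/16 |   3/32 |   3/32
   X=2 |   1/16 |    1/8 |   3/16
1.5356 bits

Using the chain rule: H(X|Y) = H(X,Y) - H(Y)

First, compute H(X,Y) = 3.0817 bits

Marginal P(Y) = (1/4, 5/16, 7/16)
H(Y) = 1.5462 bits

H(X|Y) = H(X,Y) - H(Y) = 3.0817 - 1.5462 = 1.5356 bits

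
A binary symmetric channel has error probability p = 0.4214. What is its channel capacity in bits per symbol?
0.0179 bits

For a binary symmetric channel (BSC) with error probability p:
Capacity C = 1 - H(p) bits per symbol

where H(p) = -p log₂(p) - (1-p) log₂(1-p) is the binary entropy function.

H(0.4214) = 0.9821 bits
C = 1 - 0.9821 = 0.0179 bits per symbol

This means we can reliably transmit up to 0.0179 bits of information per channel use.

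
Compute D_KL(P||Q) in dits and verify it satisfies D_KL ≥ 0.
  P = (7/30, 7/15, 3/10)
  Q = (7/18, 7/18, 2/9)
0.0243 dits

KL divergence satisfies the Gibbs inequality: D_KL(P||Q) ≥ 0 for all distributions P, Q.

D_KL(P||Q) = Σ p(x) log(p(x)/q(x))
Term by term:
  x=0: 7/30 × log_10[(7/30)/(7/18)] = -0.0518
  x=1: 7/15 × log_10[(7/15)/(7/18)] = 0.0370
  x=2: 3/10 × log_10[(3/10)/(2/9)] = 0.0391
D_KL(P||Q) = 0.0243 dits

D_KL(P||Q) = 0.0243 ≥ 0 ✓

This non-negativity is a fundamental property: relative entropy cannot be negative because it measures how different Q is from P.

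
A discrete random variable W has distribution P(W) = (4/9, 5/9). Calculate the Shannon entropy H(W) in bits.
0.9911 bits

Shannon entropy is H(X) = -Σ p(x) log p(x).

For P = (4/9, 5/9):
H = -4/9 × log_2(4/9) -5/9 × log_2(5/9)
H = 0.9911 bits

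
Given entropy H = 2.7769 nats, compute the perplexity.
16.0691

Perplexity is e^H (or exp(H) for natural log).

H = 2.7769 nats
Perplexity = e^2.7769 = 16.0691

Interpretation: The model's uncertainty is equivalent to choosing uniformly among 16.1 options.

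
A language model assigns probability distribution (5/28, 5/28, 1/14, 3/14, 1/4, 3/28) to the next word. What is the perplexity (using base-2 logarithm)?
5.5832

Perplexity is 2^H (or exp(H) for natural log).

First, H = -Σ p log p = 2.4811 bits
Perplexity = 2^2.4811 = 5.5832

Interpretation: The model's uncertainty is equivalent to choosing uniformly among 5.6 options.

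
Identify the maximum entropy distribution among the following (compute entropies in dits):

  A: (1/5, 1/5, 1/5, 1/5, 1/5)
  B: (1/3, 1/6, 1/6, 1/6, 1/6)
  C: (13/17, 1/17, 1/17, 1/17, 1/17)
A

For a discrete distribution over n outcomes, entropy is maximized by the uniform distribution.

Computing entropies:
H(A) = 0.6990 dits
H(B) = 0.6778 dits
H(C) = 0.3786 dits

The uniform distribution (where all probabilities equal 1/5) achieves the maximum entropy of log_10(5) = 0.6990 dits.

Distribution A has the highest entropy.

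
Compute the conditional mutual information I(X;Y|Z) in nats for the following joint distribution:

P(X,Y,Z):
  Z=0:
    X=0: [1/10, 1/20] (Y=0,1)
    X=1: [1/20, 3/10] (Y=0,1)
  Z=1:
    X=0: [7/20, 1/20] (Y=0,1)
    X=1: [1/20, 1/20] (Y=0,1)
0.0966 nats

Conditional mutual information: I(X;Y|Z) = H(X|Z) + H(Y|Z) - H(X,Y|Z)

H(Z) = 0.6931
H(X,Z) = 1.2488 → H(X|Z) = 0.5556
H(Y,Z) = 1.2488 → H(Y|Z) = 0.5556
H(X,Y,Z) = 1.7078 → H(X,Y|Z) = 1.0147

I(X;Y|Z) = 0.5556 + 0.5556 - 1.0147 = 0.0966 nats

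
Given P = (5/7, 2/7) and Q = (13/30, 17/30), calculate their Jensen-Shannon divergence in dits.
0.0178 dits

Jensen-Shannon divergence is:
JSD(P||Q) = 0.5 × D_KL(P||M) + 0.5 × D_KL(Q||M)
where M = 0.5 × (P + Q) is the mixture distribution.

M = 0.5 × (5/7, 2/7) + 0.5 × (13/30, 17/30) = (0.57381, 0.42619)

D_KL(P||M) = 0.0183 dits
D_KL(Q||M) = 0.0173 dits

JSD(P||Q) = 0.5 × 0.0183 + 0.5 × 0.0173 = 0.0178 dits

Unlike KL divergence, JSD is symmetric and bounded: 0 ≤ JSD ≤ log(2).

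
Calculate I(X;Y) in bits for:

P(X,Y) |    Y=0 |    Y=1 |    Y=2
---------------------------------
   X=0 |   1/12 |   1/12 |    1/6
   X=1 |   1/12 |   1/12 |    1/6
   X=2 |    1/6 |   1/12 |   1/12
0.0546 bits

Mutual information: I(X;Y) = H(X) + H(Y) - H(X,Y)

Marginals:
P(X) = (1/3, 1/3, 1/3), H(X) = 1.5850 bits
P(Y) = (1/3, 1/4, 5/12), H(Y) = 1.5546 bits

Joint entropy: H(X,Y) = 3.0850 bits

I(X;Y) = 1.5850 + 1.5546 - 3.0850 = 0.0546 bits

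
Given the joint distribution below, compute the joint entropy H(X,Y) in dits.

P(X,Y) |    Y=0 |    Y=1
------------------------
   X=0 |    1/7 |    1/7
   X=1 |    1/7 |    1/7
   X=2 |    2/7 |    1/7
0.7591 dits

Joint entropy is H(X,Y) = -Σ_{x,y} p(x,y) log p(x,y).

Summing over all non-zero entries:
H(X,Y) = -[1/7·log_10(1/7) + 1/7·log_10(1/7) + 1/7·log_10(1/7) + 1/7·log_10(1/7) + 2/7·log_10(2/7) + 1/7·log_10(1/7)]
H(X,Y) = 0.7591 dits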